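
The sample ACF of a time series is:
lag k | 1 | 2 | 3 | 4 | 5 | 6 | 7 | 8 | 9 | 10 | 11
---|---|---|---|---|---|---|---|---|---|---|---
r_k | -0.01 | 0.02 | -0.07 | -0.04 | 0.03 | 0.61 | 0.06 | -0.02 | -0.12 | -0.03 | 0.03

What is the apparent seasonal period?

The largest autocorrelation is r_6 = 0.61; the remaining lags stay at or below 0.06.
The dominant spike at lag 6 indicates a seasonal period of 6.

6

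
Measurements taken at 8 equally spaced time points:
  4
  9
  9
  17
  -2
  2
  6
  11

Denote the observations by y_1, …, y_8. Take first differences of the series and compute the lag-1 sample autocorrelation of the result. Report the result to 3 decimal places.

First differences Δy: 5, 0, 8, -19, 4, 4, 5
Mean of differences = 1.0000
Numerator Σ(Δy_t−Δȳ)(Δy_{t+1}−Δȳ) = -190.0000
Denominator Σ(Δy_t−Δȳ)² = 500.0000
r_1(Δy) = -190.0000 / 500.0000 = -0.380

-0.380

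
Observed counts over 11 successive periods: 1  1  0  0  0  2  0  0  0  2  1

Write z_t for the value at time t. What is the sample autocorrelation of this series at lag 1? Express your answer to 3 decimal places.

-0.090

Mean z̄ = (1 + 1 + 0 + 0 + 0 + 2 + 0 + 0 + 0 + 2 + 1)/11 = 0.6364
Numerator Σ_{t=1}^{10}(z_t−z̄)(z_{t+1}−z̄) = -0.5868
Denominator Σ(z_t−z̄)² = 6.5455
r_1 = -0.5868 / 6.5455 = -0.090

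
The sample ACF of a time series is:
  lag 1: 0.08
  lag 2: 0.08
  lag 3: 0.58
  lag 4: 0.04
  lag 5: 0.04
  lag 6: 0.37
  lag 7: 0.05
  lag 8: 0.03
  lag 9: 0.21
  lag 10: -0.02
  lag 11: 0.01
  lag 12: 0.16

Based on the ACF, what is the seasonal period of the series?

The largest autocorrelation is r_3 = 0.58, with weaker echoes at lags 6 (0.37), 9 (0.21) and 12 (0.16); the remaining lags stay at or below 0.08.
The dominant spike at lag 3 indicates a seasonal period of 3.

3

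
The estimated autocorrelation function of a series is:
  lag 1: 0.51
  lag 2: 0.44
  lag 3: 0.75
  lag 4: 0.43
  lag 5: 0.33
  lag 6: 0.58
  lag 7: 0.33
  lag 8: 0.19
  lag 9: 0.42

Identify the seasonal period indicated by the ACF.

3

The largest autocorrelation is r_3 = 0.75, with a weaker echo at lag 6 (0.58); the remaining lags stay at or below 0.51. The elevated value at lag 1 (0.51), dropping to 0.44 at lag 2, reflects decaying short-term dependence rather than seasonality.
The dominant spike at lag 3 indicates a seasonal period of 3.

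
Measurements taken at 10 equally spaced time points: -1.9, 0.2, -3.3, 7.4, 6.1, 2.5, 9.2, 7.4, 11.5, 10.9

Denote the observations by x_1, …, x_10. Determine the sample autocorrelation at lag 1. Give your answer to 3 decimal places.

Mean x̄ = (-1.9 + 0.2 − 3.3 + 7.4 + 6.1 + 2.5 + 9.2 + 7.4 + 11.5 + 10.9)/10 = 5.0000
Numerator Σ_{t=1}^{9}(x_t−x̄)(x_{t+1}−x̄) = 106.4600
Denominator Σ(x_t−x̄)² = 253.2200
r_1 = 106.4600 / 253.2200 = 0.420

0.420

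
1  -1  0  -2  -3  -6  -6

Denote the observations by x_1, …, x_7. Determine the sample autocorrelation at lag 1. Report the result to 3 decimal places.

0.524

Mean x̄ = (1 − 1 + 0 − 2 − 3 − 6 − 6)/7 = -2.4286
Deviations from mean: 3.4286, 1.4286, 2.4286, 0.4286, -0.5714, -3.5714, -3.5714
Σ(x_t−x̄)(x_{t+1}−x̄) = (4.8980) + (3.4694) + (1.0408) + (-0.2449) + (2.0408) + (12.7551) = 23.9592
Denominator Σ(x_t−x̄)² = 45.7143
r_1 = 23.9592 / 45.7143 = 0.524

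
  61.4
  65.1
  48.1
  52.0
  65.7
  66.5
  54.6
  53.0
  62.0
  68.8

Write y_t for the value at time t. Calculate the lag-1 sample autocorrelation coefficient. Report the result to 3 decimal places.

0.076

Mean ȳ = (61.4 + 65.1 + 48.1 + 52.0 + 65.7 + 66.5 + 54.6 + 53.0 + 62.0 + 68.8)/10 = 59.7200
Numerator Σ_{t=1}^{9}(y_t−ȳ)(y_{t+1}−ȳ) = 35.6816
Denominator Σ(y_t−ȳ)² = 467.1360
r_1 = 35.6816 / 467.1360 = 0.076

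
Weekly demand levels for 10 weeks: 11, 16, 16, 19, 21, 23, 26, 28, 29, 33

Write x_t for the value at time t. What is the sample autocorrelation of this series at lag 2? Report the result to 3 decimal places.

0.429

Mean x̄ = (11 + 16 + 16 + 19 + 21 + 23 + 26 + 28 + 29 + 33)/10 = 22.2000
Numerator Σ_{t=1}^{8}(x_t−x̄)(x_{t+2}−x̄) = 182.7200
Denominator Σ(x_t−x̄)² = 425.6000
r_2 = 182.7200 / 425.6000 = 0.429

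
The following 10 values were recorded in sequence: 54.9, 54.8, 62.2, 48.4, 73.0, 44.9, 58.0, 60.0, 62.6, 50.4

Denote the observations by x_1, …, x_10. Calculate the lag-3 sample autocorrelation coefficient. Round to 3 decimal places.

Mean x̄ = (54.9 + 54.8 + 62.2 + 48.4 + 73.0 + 44.9 + 58.0 + 60.0 + 62.6 + 50.4)/10 = 56.9200
Numerator Σ_{t=1}^{7}(x_t−x̄)(x_{t+3}−x̄) = -115.3352
Denominator Σ(x_t−x̄)² = 597.5160
r_3 = -115.3352 / 597.5160 = -0.193

-0.193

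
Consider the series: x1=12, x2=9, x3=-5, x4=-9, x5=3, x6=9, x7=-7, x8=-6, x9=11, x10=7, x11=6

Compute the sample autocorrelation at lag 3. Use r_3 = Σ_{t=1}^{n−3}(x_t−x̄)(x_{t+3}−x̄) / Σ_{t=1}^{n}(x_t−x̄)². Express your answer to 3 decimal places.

-0.098

Mean x̄ = (12 + 9 − 5 − 9 + 3 + 9 − 7 − 6 + 11 + 7 + 6)/11 = 2.7273
Numerator Σ_{t=1}^{8}(x_t−x̄)(x_{t+3}−x̄) = -62.0413
Denominator Σ(x_t−x̄)² = 630.1818
r_3 = -62.0413 / 630.1818 = -0.098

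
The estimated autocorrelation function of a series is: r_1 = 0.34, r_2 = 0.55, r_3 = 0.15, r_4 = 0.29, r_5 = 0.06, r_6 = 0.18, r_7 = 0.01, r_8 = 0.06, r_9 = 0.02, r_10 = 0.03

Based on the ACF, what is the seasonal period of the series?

The largest autocorrelation is r_2 = 0.55; the remaining lags stay at or below 0.34.
The dominant spike at lag 2 indicates a seasonal period of 2.

2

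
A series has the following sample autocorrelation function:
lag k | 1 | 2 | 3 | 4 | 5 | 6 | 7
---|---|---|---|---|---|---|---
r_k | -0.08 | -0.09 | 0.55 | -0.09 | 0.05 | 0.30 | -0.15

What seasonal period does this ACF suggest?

3

The largest autocorrelation is r_3 = 0.55, with a weaker echo at lag 6 (0.30); the remaining lags stay at or below 0.05.
The dominant spike at lag 3 indicates a seasonal period of 3.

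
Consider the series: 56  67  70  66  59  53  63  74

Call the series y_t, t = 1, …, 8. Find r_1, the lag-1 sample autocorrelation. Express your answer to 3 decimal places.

Mean ȳ = (56 + 67 + 70 + 66 + 59 + 53 + 63 + 74)/8 = 63.5000
Deviations from mean: -7.5000, 3.5000, 6.5000, 2.5000, -4.5000, -10.5000, -0.5000, 10.5000
Σ(y_t−ȳ)(y_{t+1}−ȳ) = (-26.2500) + (22.7500) + (16.2500) + (-11.2500) + (47.2500) + (5.2500) + (-5.2500) = 48.7500
Denominator Σ(y_t−ȳ)² = 358.0000
r_1 = 48.7500 / 358.0000 = 0.136

0.136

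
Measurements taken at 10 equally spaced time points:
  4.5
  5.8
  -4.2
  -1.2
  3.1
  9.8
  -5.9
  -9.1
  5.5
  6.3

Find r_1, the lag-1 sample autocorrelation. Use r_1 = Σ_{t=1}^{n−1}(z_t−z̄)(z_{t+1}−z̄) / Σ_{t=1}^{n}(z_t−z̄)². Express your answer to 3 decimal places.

0.018

Mean z̄ = (4.5 + 5.8 − 4.2 − 1.2 + 3.1 + 9.8 − 5.9 − 9.1 + 5.5 + 6.3)/10 = 1.4600
Numerator Σ_{t=1}^{9}(z_t−z̄)(z_{t+1}−z̄) = 6.2304
Denominator Σ(z_t−z̄)² = 344.8640
r_1 = 6.2304 / 344.8640 = 0.018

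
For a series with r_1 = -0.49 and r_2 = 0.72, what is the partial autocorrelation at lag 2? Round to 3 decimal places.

φ_{22} = (r_2 − r_1²) / (1 − r_1²)
r_1² = (-0.49)² = 0.2401
Numerator = 0.72 − 0.2401 = 0.4799; denominator = 1 − 0.2401 = 0.7599
φ_{22} = 0.4799 / 0.7599 = 0.632

0.632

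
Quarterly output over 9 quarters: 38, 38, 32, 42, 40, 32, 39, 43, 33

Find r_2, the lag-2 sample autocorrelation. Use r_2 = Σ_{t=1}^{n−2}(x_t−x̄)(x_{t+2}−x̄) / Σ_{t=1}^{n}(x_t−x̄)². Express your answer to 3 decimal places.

-0.516

Mean x̄ = (38 + 38 + 32 + 42 + 40 + 32 + 39 + 43 + 33)/9 = 37.4444
Numerator Σ_{t=1}^{7}(x_t−x̄)(x_{t+2}−x̄) = -72.3951
Denominator Σ(x_t−x̄)² = 140.2222
r_2 = -72.3951 / 140.2222 = -0.516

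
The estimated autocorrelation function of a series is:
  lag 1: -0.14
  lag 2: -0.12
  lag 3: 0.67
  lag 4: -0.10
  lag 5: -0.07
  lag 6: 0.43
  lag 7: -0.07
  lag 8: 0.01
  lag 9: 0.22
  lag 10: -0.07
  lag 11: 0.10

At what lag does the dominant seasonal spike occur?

3

The largest autocorrelation is r_3 = 0.67, with weaker echoes at lags 6 (0.43) and 9 (0.22); the remaining lags stay at or below 0.10.
The dominant spike at lag 3 indicates a seasonal period of 3.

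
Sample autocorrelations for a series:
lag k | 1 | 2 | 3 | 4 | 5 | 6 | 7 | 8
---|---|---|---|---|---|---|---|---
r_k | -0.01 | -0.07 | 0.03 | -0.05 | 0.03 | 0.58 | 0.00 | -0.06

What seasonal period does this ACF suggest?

6

The largest autocorrelation is r_6 = 0.58; the remaining lags stay at or below 0.03.
The dominant spike at lag 6 indicates a seasonal period of 6.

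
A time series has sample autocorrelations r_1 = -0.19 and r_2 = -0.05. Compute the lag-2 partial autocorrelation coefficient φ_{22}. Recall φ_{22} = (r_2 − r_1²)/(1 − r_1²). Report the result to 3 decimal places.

-0.089

φ_{22} = (r_2 − r_1²) / (1 − r_1²)
r_1² = (-0.19)² = 0.0361
Numerator = -0.05 − 0.0361 = -0.0861; denominator = 1 − 0.0361 = 0.9639
φ_{22} = -0.0861 / 0.9639 = -0.089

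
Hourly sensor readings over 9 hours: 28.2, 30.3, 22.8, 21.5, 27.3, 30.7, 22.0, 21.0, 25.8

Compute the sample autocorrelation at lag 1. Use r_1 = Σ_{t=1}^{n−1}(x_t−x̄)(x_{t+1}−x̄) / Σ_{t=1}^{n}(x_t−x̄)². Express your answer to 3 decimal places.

Mean x̄ = (28.2 + 30.3 + 22.8 + 21.5 + 27.3 + 30.7 + 22.0 + 21.0 + 25.8)/9 = 25.5111
Numerator Σ_{t=1}^{8}(x_t−x̄)(x_{t+1}−x̄) = 9.1921
Denominator Σ(x_t−x̄)² = 116.4889
r_1 = 9.1921 / 116.4889 = 0.079

0.079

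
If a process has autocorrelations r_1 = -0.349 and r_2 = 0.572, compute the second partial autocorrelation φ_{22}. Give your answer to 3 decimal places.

0.513

φ_{22} = (r_2 − r_1²) / (1 − r_1²)
r_1² = (-0.349)² = 0.121801
Numerator = 0.572 − 0.1218 = 0.4502; denominator = 1 − 0.1218 = 0.8782
φ_{22} = 0.4502 / 0.8782 = 0.513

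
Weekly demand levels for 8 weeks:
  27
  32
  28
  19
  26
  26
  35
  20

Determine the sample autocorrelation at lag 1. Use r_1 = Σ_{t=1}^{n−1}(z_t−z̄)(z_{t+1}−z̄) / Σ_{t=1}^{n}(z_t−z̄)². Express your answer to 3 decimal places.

-0.278

Mean z̄ = (27 + 32 + 28 + 19 + 26 + 26 + 35 + 20)/8 = 26.6250
Deviations from mean: 0.3750, 5.3750, 1.3750, -7.6250, -0.6250, -0.6250, 8.3750, -6.6250
Σ(z_t−z̄)(z_{t+1}−z̄) = (2.0156) + (7.3906) + (-10.4844) + (4.7656) + (0.3906) + (-5.2344) + (-55.4844) = -56.6406
Denominator Σ(z_t−z̄)² = 203.8750
r_1 = -56.6406 / 203.8750 = -0.278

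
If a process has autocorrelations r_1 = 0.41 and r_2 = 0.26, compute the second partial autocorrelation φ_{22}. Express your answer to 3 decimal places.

0.110

φ_{22} = (r_2 − r_1²) / (1 − r_1²)
r_1² = (0.41)² = 0.1681
Numerator = 0.26 − 0.1681 = 0.0919; denominator = 1 − 0.1681 = 0.8319
φ_{22} = 0.0919 / 0.8319 = 0.110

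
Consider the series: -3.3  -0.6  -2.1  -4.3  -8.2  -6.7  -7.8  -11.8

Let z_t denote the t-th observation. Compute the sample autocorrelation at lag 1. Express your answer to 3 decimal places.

0.514

Mean z̄ = (-3.3 − 0.6 − 2.1 − 4.3 − 8.2 − 6.7 − 7.8 − 11.8)/8 = -5.6000
Deviations from mean: 2.3000, 5.0000, 3.5000, 1.3000, -2.6000, -1.1000, -2.2000, -6.2000
Numerator Σ_{t=1}^{7}(z_t−z̄)(z_{t+1}−z̄) = 49.0900
Denominator Σ(z_t−z̄)² = 95.4800
r_1 = 49.0900 / 95.4800 = 0.514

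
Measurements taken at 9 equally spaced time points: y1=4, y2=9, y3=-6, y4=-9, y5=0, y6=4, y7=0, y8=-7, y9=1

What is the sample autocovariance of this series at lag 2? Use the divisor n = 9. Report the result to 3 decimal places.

Mean ȳ = (4 + 9 − 6 − 9 + 0 + 4 + 0 − 7 + 1)/9 = -0.4444
Σ_{t=1}^{7}(y_t−ȳ)(y_{t+2}−ȳ) = -174.2840
γ_2 = -174.2840 / 9 = -19.365

-19.365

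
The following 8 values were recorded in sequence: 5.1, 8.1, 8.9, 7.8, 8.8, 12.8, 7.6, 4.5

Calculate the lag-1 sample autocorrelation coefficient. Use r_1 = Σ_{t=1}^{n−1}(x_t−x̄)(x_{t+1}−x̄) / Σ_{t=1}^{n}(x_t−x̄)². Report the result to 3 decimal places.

Mean x̄ = (5.1 + 8.1 + 8.9 + 7.8 + 8.8 + 12.8 + 7.6 + 4.5)/8 = 7.9500
Σ(x_t−x̄)(x_{t+1}−x̄) = (-0.4275) + (0.1425) + (-0.1425) + (-0.1275) + (4.1225) + (-1.6975) + (1.2075) = 3.0775
Denominator Σ(x_t−x̄)² = 45.3400
r_1 = 3.0775 / 45.3400 = 0.068

0.068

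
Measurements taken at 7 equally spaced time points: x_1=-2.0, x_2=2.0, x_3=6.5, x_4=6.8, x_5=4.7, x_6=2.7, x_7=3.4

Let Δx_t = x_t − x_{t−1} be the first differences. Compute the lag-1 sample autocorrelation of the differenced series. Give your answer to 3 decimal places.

0.497

First differences Δx: 4.0, 4.5, 0.3, -2.1, -2.0, 0.7
Mean of differences = 0.9000
Numerator Σ(Δx_t−Δx̄)(Δx_{t+1}−Δx̄) = 20.0800
Denominator Σ(Δx_t−Δx̄)² = 40.3800
r_1(Δx) = 20.0800 / 40.3800 = 0.497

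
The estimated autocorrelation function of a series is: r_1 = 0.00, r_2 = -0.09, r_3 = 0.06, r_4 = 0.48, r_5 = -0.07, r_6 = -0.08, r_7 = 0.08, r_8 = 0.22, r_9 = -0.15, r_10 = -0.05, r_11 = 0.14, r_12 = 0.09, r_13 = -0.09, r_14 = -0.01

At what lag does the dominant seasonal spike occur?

4

The largest autocorrelation is r_4 = 0.48, with a weaker echo at lag 8 (0.22); the remaining lags stay at or below 0.14.
The dominant spike at lag 4 indicates a seasonal period of 4.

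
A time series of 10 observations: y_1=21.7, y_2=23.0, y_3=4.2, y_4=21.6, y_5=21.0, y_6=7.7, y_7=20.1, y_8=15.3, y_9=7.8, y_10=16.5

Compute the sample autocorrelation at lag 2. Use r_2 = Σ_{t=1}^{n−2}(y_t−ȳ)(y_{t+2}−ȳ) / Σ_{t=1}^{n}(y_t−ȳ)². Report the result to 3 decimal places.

-0.329

Mean ȳ = (21.7 + 23.0 + 4.2 + 21.6 + 21.0 + 7.7 + 20.1 + 15.3 + 7.8 + 16.5)/10 = 15.8900
Numerator Σ_{t=1}^{8}(y_t−ȳ)(y_{t+2}−ȳ) = -141.8952
Denominator Σ(y_t−ȳ)² = 430.6490
r_2 = -141.8952 / 430.6490 = -0.329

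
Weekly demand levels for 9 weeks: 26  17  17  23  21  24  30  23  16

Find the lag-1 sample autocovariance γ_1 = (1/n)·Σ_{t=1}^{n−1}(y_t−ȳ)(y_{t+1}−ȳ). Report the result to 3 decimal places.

Mean ȳ = (26 + 17 + 17 + 23 + 21 + 24 + 30 + 23 + 16)/9 = 21.8889
Σ_{t=1}^{8}(y_t−ȳ)(y_{t+1}−ȳ) = 15.0988
γ_1 = 15.0988 / 9 = 1.678

1.678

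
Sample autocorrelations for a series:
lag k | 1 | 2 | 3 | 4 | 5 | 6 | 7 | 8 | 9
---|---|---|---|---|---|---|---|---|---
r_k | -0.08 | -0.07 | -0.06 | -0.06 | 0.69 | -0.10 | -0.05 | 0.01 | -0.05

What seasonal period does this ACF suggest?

The largest autocorrelation is r_5 = 0.69; the remaining lags stay at or below 0.01.
The dominant spike at lag 5 indicates a seasonal period of 5.

5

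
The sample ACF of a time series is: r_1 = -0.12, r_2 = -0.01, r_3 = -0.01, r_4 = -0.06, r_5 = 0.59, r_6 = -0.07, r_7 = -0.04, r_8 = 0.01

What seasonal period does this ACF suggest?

5

The largest autocorrelation is r_5 = 0.59; the remaining lags stay at or below 0.01.
The dominant spike at lag 5 indicates a seasonal period of 5.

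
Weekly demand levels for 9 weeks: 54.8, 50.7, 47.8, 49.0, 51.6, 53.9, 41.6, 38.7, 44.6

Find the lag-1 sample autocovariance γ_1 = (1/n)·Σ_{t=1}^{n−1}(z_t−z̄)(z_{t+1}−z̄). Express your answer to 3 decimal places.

Mean z̄ = (54.8 + 50.7 + 47.8 + 49.0 + 51.6 + 53.9 + 41.6 + 38.7 + 44.6)/9 = 48.0778
Σ_{t=1}^{8}(z_t−z̄)(z_{t+1}−z̄) = 96.0440
γ_1 = 96.0440 / 9 = 10.672

10.672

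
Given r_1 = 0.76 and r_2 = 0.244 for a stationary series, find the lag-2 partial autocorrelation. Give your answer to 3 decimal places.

φ_{22} = (r_2 − r_1²) / (1 − r_1²)
r_1² = (0.76)² = 0.5776
Numerator = 0.244 − 0.5776 = -0.3336; denominator = 1 − 0.5776 = 0.4224
φ_{22} = -0.3336 / 0.4224 = -0.790

-0.790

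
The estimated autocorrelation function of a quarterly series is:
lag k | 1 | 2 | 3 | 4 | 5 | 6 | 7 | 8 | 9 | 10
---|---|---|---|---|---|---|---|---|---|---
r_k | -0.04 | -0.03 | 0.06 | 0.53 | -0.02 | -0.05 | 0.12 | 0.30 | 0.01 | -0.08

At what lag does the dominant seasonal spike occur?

The largest autocorrelation is r_4 = 0.53, with a weaker echo at lag 8 (0.30); the remaining lags stay at or below 0.12.
The dominant spike at lag 4 indicates a seasonal period of 4.

4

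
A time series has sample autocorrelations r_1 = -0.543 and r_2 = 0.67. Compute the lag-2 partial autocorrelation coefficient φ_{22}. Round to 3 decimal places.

φ_{22} = (r_2 − r_1²) / (1 − r_1²)
r_1² = (-0.543)² = 0.294849
Numerator = 0.67 − 0.2948 = 0.3752; denominator = 1 − 0.2948 = 0.7052
φ_{22} = 0.3752 / 0.7052 = 0.532

0.532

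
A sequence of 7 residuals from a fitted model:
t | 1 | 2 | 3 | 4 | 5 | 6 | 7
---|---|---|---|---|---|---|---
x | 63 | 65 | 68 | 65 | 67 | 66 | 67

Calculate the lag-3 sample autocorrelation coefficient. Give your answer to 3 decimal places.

Mean x̄ = (63 + 65 + 68 + 65 + 67 + 66 + 67)/7 = 65.8571
Σ(x_t−x̄)(x_{t+3}−x̄) = (2.4490) + (-0.9796) + (0.3061) + (-0.9796) = 0.7959
Denominator Σ(x_t−x̄)² = 16.8571
r_3 = 0.7959 / 16.8571 = 0.047

0.047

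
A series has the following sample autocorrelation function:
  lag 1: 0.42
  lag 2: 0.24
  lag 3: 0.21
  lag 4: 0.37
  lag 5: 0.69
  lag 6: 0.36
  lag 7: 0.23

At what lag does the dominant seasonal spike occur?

The largest autocorrelation is r_5 = 0.69; the remaining lags stay at or below 0.42. The elevated value at lag 1 (0.42), dropping to 0.24 at lag 2, reflects decaying short-term dependence rather than seasonality.
The dominant spike at lag 5 indicates a seasonal period of 5.

5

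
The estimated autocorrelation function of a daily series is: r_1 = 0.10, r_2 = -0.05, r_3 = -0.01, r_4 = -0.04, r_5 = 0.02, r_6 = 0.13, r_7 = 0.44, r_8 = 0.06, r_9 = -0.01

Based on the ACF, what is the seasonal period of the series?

The largest autocorrelation is r_7 = 0.44; the remaining lags stay at or below 0.13.
The dominant spike at lag 7 indicates a seasonal period of 7.

7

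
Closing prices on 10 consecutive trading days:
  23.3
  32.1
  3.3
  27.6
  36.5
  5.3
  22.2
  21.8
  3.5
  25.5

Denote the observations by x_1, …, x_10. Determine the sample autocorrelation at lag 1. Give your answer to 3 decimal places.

Mean x̄ = (23.3 + 32.1 + 3.3 + 27.6 + 36.5 + 5.3 + 22.2 + 21.8 + 3.5 + 25.5)/10 = 20.1100
Numerator Σ_{t=1}^{9}(x_t−x̄)(x_{t+1}−x̄) = -554.2051
Denominator Σ(x_t−x̄)² = 1292.7490
r_1 = -554.2051 / 1292.7490 = -0.429

-0.429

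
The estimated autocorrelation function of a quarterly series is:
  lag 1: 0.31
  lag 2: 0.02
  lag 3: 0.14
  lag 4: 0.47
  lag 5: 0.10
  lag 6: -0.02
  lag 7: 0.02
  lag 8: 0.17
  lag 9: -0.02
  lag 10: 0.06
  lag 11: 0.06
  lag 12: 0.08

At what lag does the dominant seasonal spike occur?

The largest autocorrelation is r_4 = 0.47; the remaining lags stay at or below 0.31. The elevated value at lag 1 (0.31), dropping to 0.02 at lag 2, reflects decaying short-term dependence rather than seasonality.
The dominant spike at lag 4 indicates a seasonal period of 4.

4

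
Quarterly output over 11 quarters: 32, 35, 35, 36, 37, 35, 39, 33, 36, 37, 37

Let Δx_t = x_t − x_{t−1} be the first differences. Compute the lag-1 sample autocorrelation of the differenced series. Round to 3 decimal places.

-0.661

First differences Δx: 3, 0, 1, 1, -2, 4, -6, 3, 1, 0
Mean of differences = 0.5000
Numerator Σ(Δx_t−Δx̄)(Δx_{t+1}−Δx̄) = -49.2500
Denominator Σ(Δx_t−Δx̄)² = 74.5000
r_1(Δx) = -49.2500 / 74.5000 = -0.661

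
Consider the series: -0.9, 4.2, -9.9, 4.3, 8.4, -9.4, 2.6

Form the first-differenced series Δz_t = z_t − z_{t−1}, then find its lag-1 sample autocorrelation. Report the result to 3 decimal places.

-0.546

First differences Δz: 5.1, -14.1, 14.2, 4.1, -17.8, 12.0
Mean of differences = 0.5833
Numerator Σ(Δz_t−Δz̄)(Δz_{t+1}−Δz̄) = -492.8969
Denominator Σ(Δz_t−Δz̄)² = 902.0683
r_1(Δz) = -492.8969 / 902.0683 = -0.546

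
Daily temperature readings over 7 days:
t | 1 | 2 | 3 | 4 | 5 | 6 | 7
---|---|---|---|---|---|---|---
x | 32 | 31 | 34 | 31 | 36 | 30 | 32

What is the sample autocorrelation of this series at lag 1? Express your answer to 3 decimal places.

-0.655

Mean x̄ = (32 + 31 + 34 + 31 + 36 + 30 + 32)/7 = 32.2857
Deviations from mean: -0.2857, -1.2857, 1.7143, -1.2857, 3.7143, -2.2857, -0.2857
Numerator Σ_{t=1}^{6}(x_t−x̄)(x_{t+1}−x̄) = -16.6531
Denominator Σ(x_t−x̄)² = 25.4286
r_1 = -16.6531 / 25.4286 = -0.655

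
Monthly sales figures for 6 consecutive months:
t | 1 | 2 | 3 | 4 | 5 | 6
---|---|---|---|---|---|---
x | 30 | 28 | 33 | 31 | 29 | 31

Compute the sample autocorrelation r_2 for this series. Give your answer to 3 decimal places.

Mean x̄ = (30 + 28 + 33 + 31 + 29 + 31)/6 = 30.3333
Deviations from mean: -0.3333, -2.3333, 2.6667, 0.6667, -1.3333, 0.6667
Numerator Σ_{t=1}^{4}(x_t−x̄)(x_{t+2}−x̄) = -5.5556
Denominator Σ(x_t−x̄)² = 15.3333
r_2 = -5.5556 / 15.3333 = -0.362

-0.362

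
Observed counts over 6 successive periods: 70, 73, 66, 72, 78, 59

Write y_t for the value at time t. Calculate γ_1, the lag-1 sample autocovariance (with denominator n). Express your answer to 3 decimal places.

-14.852

Mean ȳ = (70 + 73 + 66 + 72 + 78 + 59)/6 = 69.6667
Σ_{t=1}^{5}(y_t−ȳ)(y_{t+1}−ȳ) = -89.1111
γ_1 = -89.1111 / 6 = -14.852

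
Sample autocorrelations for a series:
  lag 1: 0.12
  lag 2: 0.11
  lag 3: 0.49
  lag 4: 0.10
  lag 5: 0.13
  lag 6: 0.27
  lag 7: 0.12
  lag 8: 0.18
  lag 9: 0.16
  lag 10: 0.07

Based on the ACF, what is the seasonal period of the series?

3

The largest autocorrelation is r_3 = 0.49, with a weaker echo at lag 6 (0.27); the remaining lags stay at or below 0.18.
The dominant spike at lag 3 indicates a seasonal period of 3.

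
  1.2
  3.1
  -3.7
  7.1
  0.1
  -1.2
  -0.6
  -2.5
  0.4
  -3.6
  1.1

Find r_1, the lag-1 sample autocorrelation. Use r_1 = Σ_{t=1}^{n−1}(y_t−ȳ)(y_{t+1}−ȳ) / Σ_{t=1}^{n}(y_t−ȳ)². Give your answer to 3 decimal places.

Mean ȳ = (1.2 + 3.1 − 3.7 + 7.1 + 0.1 − 1.2 − 0.6 − 2.5 + 0.4 − 3.6 + 1.1)/11 = 0.1273
Numerator Σ_{t=1}^{10}(y_t−ȳ)(y_{t+1}−ȳ) = -37.5117
Denominator Σ(y_t−ȳ)² = 97.3618
r_1 = -37.5117 / 97.3618 = -0.385

-0.385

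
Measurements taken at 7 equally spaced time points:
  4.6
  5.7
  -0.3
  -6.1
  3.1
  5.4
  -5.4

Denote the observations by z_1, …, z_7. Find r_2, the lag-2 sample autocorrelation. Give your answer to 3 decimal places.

Mean z̄ = (4.6 + 5.7 − 0.3 − 6.1 + 3.1 + 5.4 − 5.4)/7 = 1.0000
Σ(z_t−z̄)(z_{t+2}−z̄) = (-4.6800) + (-33.3700) + (-2.7300) + (-31.2400) + (-13.4400) = -85.4600
Denominator Σ(z_t−z̄)² = 151.8800
r_2 = -85.4600 / 151.8800 = -0.563

-0.563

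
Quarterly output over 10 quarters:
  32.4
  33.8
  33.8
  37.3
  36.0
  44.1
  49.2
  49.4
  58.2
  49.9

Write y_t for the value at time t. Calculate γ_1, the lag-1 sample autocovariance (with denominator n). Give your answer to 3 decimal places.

51.381

Mean ȳ = (32.4 + 33.8 + 33.8 + 37.3 + 36.0 + 44.1 + 49.2 + 49.4 + 58.2 + 49.9)/10 = 42.4100
Σ_{t=1}^{9}(y_t−ȳ)(y_{t+1}−ȳ) = 513.8139
γ_1 = 513.8139 / 10 = 51.381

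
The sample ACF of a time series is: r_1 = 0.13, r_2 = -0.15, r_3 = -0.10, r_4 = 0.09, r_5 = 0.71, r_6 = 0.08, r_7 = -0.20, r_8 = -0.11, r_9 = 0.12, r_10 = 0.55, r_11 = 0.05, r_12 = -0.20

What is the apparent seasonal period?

5

The largest autocorrelation is r_5 = 0.71, with a weaker echo at lag 10 (0.55); the remaining lags stay at or below 0.13.
The dominant spike at lag 5 indicates a seasonal period of 5.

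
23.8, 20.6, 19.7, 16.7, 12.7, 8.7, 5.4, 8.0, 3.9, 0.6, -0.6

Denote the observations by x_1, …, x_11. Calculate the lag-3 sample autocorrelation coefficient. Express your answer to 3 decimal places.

0.200

Mean x̄ = (23.8 + 20.6 + 19.7 + 16.7 + 12.7 + 8.7 + 5.4 + 8.0 + 3.9 + 0.6 − 0.6)/11 = 10.8636
Numerator Σ_{t=1}^{8}(x_t−x̄)(x_{t+3}−x̄) = 141.0869
Denominator Σ(x_t−x̄)² = 705.6455
r_3 = 141.0869 / 705.6455 = 0.200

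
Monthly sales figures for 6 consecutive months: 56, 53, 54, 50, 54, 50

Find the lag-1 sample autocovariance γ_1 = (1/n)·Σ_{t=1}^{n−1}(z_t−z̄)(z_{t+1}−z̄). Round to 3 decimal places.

Mean z̄ = (56 + 53 + 54 + 50 + 54 + 50)/6 = 52.8333
Σ_{t=1}^{5}(z_t−z̄)(z_{t+1}−z̄) = -9.1944
γ_1 = -9.1944 / 6 = -1.532

-1.532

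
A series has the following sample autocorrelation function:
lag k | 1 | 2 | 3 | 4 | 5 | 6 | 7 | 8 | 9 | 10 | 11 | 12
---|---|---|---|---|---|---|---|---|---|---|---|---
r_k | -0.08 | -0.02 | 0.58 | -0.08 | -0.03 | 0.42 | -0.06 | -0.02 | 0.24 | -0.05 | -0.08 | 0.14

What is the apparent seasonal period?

The largest autocorrelation is r_3 = 0.58, with weaker echoes at lags 6 (0.42) and 9 (0.24); the remaining lags stay at or below 0.14.
The dominant spike at lag 3 indicates a seasonal period of 3.

3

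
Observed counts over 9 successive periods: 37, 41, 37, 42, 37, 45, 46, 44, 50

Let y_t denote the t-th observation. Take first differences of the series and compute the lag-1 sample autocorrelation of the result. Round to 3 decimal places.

-0.690

First differences Δy: 4, -4, 5, -5, 8, 1, -2, 6
Mean of differences = 1.6250
Numerator Σ(Δy_t−Δȳ)(Δy_{t+1}−Δȳ) = -114.5156
Denominator Σ(Δy_t−Δȳ)² = 165.8750
r_1(Δy) = -114.5156 / 165.8750 = -0.690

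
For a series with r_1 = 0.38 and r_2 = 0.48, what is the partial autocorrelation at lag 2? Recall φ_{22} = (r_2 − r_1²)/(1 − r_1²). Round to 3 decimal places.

0.392

φ_{22} = (r_2 − r_1²) / (1 − r_1²)
r_1² = (0.38)² = 0.1444
Numerator = 0.48 − 0.1444 = 0.3356; denominator = 1 − 0.1444 = 0.8556
φ_{22} = 0.3356 / 0.8556 = 0.392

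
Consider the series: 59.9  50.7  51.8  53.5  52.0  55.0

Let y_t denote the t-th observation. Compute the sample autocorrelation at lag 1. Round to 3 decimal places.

Mean ȳ = (59.9 + 50.7 + 51.8 + 53.5 + 52.0 + 55.0)/6 = 53.8167
Σ(y_t−ȳ)(y_{t+1}−ȳ) = (-18.9597) + (6.2853) + (0.6386) + (0.5753) + (-2.1497) = -13.6103
Denominator Σ(y_t−ȳ)² = 55.5883
r_1 = -13.6103 / 55.5883 = -0.245

-0.245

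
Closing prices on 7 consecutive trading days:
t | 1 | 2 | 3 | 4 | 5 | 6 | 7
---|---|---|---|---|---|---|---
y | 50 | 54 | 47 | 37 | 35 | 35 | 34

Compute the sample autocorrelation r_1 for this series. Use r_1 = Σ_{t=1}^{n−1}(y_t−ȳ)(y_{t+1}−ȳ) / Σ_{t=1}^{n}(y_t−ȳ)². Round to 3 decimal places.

0.645

Mean ȳ = (50 + 54 + 47 + 37 + 35 + 35 + 34)/7 = 41.7143
Numerator Σ_{t=1}^{6}(y_t−ȳ)(y_{t+1}−ȳ) = 270.3469
Denominator Σ(y_t−ȳ)² = 419.4286
r_1 = 270.3469 / 419.4286 = 0.645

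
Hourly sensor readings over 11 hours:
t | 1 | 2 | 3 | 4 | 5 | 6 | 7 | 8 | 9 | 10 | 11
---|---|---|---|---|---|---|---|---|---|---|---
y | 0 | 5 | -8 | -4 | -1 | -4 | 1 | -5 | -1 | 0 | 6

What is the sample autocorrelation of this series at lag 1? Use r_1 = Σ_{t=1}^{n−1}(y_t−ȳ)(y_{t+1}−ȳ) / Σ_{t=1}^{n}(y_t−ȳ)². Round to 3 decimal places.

Mean ȳ = (0 + 5 − 8 − 4 − 1 − 4 + 1 − 5 − 1 + 0 + 6)/11 = -1.0000
Numerator Σ_{t=1}^{10}(y_t−ȳ)(y_{t+1}−ȳ) = -22.0000
Denominator Σ(y_t−ȳ)² = 174.0000
r_1 = -22.0000 / 174.0000 = -0.126

-0.126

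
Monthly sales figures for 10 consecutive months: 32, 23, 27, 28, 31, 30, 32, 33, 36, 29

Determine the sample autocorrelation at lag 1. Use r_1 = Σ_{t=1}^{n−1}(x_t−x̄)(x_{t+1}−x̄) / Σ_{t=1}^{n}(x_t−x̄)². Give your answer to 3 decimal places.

Mean x̄ = (32 + 23 + 27 + 28 + 31 + 30 + 32 + 33 + 36 + 29)/10 = 30.1000
Numerator Σ_{t=1}^{9}(x_t−x̄)(x_{t+1}−x̄) = 28.9900
Denominator Σ(x_t−x̄)² = 116.9000
r_1 = 28.9900 / 116.9000 = 0.248

0.248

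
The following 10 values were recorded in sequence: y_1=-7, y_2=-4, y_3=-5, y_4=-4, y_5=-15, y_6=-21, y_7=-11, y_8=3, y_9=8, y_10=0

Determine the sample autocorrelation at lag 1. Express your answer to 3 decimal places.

Mean ȳ = (-7 − 4 − 5 − 4 − 15 − 21 − 11 + 3 + 8 + 0)/10 = -5.6000
Numerator Σ_{t=1}^{9}(y_t−ȳ)(y_{t+1}−ȳ) = 359.2400
Denominator Σ(y_t−ȳ)² = 652.4000
r_1 = 359.2400 / 652.4000 = 0.551

0.551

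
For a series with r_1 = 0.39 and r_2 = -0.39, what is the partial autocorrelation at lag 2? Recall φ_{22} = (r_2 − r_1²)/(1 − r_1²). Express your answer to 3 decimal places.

φ_{22} = (r_2 − r_1²) / (1 − r_1²)
r_1² = (0.39)² = 0.1521
Numerator = -0.39 − 0.1521 = -0.5421; denominator = 1 − 0.1521 = 0.8479
φ_{22} = -0.5421 / 0.8479 = -0.639

-0.639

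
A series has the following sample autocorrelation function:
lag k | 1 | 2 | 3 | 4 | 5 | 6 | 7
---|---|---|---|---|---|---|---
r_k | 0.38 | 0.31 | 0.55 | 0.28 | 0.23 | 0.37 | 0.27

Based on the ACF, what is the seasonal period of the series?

The largest autocorrelation is r_3 = 0.55; the remaining lags stay at or below 0.38. The elevated value at lag 1 (0.38), dropping to 0.31 at lag 2, reflects decaying short-term dependence rather than seasonality.
The dominant spike at lag 3 indicates a seasonal period of 3.

3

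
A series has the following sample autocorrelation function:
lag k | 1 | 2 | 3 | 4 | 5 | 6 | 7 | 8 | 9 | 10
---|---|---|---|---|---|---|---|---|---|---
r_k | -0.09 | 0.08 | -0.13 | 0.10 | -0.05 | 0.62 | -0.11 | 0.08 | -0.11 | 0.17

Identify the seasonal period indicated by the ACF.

The largest autocorrelation is r_6 = 0.62; the remaining lags stay at or below 0.17.
The dominant spike at lag 6 indicates a seasonal period of 6.

6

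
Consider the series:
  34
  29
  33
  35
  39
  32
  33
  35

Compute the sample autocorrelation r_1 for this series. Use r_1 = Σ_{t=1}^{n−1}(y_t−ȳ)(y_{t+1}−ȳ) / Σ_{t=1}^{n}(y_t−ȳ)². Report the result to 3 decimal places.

-0.014

Mean ȳ = (34 + 29 + 33 + 35 + 39 + 32 + 33 + 35)/8 = 33.7500
Σ(y_t−ȳ)(y_{t+1}−ȳ) = (-1.1875) + (3.5625) + (-0.9375) + (6.5625) + (-9.1875) + (1.3125) + (-0.9375) = -0.8125
Denominator Σ(y_t−ȳ)² = 57.5000
r_1 = -0.8125 / 57.5000 = -0.014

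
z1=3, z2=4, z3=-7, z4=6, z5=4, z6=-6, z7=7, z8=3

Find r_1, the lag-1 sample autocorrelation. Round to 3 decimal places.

-0.491

Mean z̄ = (3 + 4 − 7 + 6 + 4 − 6 + 7 + 3)/8 = 1.7500
Deviations from mean: 1.2500, 2.2500, -8.7500, 4.2500, 2.2500, -7.7500, 5.2500, 1.2500
Numerator Σ_{t=1}^{7}(z_t−z̄)(z_{t+1}−z̄) = -96.0625
Denominator Σ(z_t−z̄)² = 195.5000
r_1 = -96.0625 / 195.5000 = -0.491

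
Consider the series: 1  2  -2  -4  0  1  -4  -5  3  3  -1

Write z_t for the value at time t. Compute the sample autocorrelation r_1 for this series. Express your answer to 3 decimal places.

0.114

Mean z̄ = (1 + 2 − 2 − 4 + 0 + 1 − 4 − 5 + 3 + 3 − 1)/11 = -0.5455
Numerator Σ_{t=1}^{10}(z_t−z̄)(z_{t+1}−z̄) = 9.4298
Denominator Σ(z_t−z̄)² = 82.7273
r_1 = 9.4298 / 82.7273 = 0.114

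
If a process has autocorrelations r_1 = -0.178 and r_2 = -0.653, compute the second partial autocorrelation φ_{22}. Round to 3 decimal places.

-0.707

φ_{22} = (r_2 − r_1²) / (1 − r_1²)
r_1² = (-0.178)² = 0.031684
Numerator = -0.653 − 0.0317 = -0.6847; denominator = 1 − 0.0317 = 0.9683
φ_{22} = -0.6847 / 0.9683 = -0.707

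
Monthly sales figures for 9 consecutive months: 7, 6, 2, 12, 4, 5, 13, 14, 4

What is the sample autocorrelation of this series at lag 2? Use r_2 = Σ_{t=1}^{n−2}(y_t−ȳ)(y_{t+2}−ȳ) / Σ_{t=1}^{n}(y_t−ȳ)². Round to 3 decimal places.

-0.325

Mean ȳ = (7 + 6 + 2 + 12 + 4 + 5 + 13 + 14 + 4)/9 = 7.4444
Σ(y_t−ȳ)(y_{t+2}−ȳ) = (2.4198) + (-6.5802) + (18.7531) + (-11.1358) + (-19.1358) + (-16.0247) + (-19.1358) = -50.8395
Denominator Σ(y_t−ȳ)² = 156.2222
r_2 = -50.8395 / 156.2222 = -0.325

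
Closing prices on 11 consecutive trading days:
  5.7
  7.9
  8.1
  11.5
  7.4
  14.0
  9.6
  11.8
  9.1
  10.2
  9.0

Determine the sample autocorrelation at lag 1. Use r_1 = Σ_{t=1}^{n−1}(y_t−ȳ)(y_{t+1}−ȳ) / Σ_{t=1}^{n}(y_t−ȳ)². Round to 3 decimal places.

-0.166

Mean ȳ = (5.7 + 7.9 + 8.1 + 11.5 + 7.4 + 14.0 + 9.6 + 11.8 + 9.1 + 10.2 + 9.0)/11 = 9.4818
Numerator Σ_{t=1}^{10}(y_t−ȳ)(y_{t+1}−ȳ) = -8.9258
Denominator Σ(y_t−ȳ)² = 53.8164
r_1 = -8.9258 / 53.8164 = -0.166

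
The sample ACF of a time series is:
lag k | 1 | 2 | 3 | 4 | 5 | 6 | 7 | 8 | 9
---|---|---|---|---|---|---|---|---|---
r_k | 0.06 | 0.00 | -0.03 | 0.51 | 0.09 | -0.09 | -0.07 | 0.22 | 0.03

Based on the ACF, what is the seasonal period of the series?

The largest autocorrelation is r_4 = 0.51, with a weaker echo at lag 8 (0.22); the remaining lags stay at or below 0.09.
The dominant spike at lag 4 indicates a seasonal period of 4.

4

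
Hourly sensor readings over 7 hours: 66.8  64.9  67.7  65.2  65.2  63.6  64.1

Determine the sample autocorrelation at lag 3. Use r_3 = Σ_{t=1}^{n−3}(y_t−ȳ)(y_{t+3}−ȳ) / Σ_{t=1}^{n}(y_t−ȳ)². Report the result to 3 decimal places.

Mean ȳ = (66.8 + 64.9 + 67.7 + 65.2 + 65.2 + 63.6 + 64.1)/7 = 65.3571
Deviations from mean: 1.4429, -0.4571, 2.3429, -0.1571, -0.1571, -1.7571, -1.2571
Numerator Σ_{t=1}^{4}(y_t−ȳ)(y_{t+3}−ȳ) = -4.0741
Denominator Σ(y_t−ȳ)² = 12.4971
r_3 = -4.0741 / 12.4971 = -0.326

-0.326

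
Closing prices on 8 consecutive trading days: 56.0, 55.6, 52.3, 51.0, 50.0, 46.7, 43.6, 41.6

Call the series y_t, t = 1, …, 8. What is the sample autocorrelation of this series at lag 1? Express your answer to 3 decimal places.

Mean ȳ = (56.0 + 55.6 + 52.3 + 51.0 + 50.0 + 46.7 + 43.6 + 41.6)/8 = 49.6000
Deviations from mean: 6.4000, 6.0000, 2.7000, 1.4000, 0.4000, -2.9000, -6.0000, -8.0000
Numerator Σ_{t=1}^{7}(y_t−ȳ)(y_{t+1}−ȳ) = 123.1800
Denominator Σ(y_t−ȳ)² = 194.7800
r_1 = 123.1800 / 194.7800 = 0.632

0.632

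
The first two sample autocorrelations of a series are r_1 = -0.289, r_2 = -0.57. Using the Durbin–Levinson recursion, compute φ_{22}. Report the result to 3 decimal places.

-0.713

φ_{22} = (r_2 − r_1²) / (1 − r_1²)
r_1² = (-0.289)² = 0.083521
Numerator = -0.57 − 0.0835 = -0.6535; denominator = 1 − 0.0835 = 0.9165
φ_{22} = -0.6535 / 0.9165 = -0.713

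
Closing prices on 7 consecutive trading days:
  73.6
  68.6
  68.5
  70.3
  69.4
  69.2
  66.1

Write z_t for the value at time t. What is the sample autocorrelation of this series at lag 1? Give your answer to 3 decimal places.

-0.091

Mean z̄ = (73.6 + 68.6 + 68.5 + 70.3 + 69.4 + 69.2 + 66.1)/7 = 69.3857
Deviations from mean: 4.2143, -0.7857, -0.8857, 0.9143, 0.0143, -0.1857, -3.2857
Numerator Σ_{t=1}^{6}(z_t−z̄)(z_{t+1}−z̄) = -2.8045
Denominator Σ(z_t−z̄)² = 30.8286
r_1 = -2.8045 / 30.8286 = -0.091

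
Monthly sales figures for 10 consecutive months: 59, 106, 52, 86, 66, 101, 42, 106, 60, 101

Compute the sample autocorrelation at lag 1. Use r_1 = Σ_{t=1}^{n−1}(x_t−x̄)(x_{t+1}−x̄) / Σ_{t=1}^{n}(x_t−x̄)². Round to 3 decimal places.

-0.837

Mean x̄ = (59 + 106 + 52 + 86 + 66 + 101 + 42 + 106 + 60 + 101)/10 = 77.9000
Numerator Σ_{t=1}^{9}(x_t−x̄)(x_{t+1}−x̄) = -4594.5100
Denominator Σ(x_t−x̄)² = 5490.9000
r_1 = -4594.5100 / 5490.9000 = -0.837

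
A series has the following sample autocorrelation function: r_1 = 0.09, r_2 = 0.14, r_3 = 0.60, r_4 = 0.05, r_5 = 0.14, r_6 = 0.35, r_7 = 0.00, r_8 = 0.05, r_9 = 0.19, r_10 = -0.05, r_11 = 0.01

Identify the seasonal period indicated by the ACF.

The largest autocorrelation is r_3 = 0.60, with weaker echoes at lags 6 (0.35) and 9 (0.19); the remaining lags stay at or below 0.14.
The dominant spike at lag 3 indicates a seasonal period of 3.

3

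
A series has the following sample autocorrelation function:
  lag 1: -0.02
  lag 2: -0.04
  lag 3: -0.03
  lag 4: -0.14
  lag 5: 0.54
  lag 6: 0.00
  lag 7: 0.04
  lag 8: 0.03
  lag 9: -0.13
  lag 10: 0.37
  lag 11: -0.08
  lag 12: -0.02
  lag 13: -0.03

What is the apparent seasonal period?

The largest autocorrelation is r_5 = 0.54, with a weaker echo at lag 10 (0.37); the remaining lags stay at or below 0.04.
The dominant spike at lag 5 indicates a seasonal period of 5.

5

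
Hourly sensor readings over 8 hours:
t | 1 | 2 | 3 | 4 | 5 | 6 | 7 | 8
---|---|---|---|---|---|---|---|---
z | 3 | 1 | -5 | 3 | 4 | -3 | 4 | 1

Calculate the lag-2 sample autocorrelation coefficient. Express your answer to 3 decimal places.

-0.372

Mean z̄ = (3 + 1 − 5 + 3 + 4 − 3 + 4 + 1)/8 = 1.0000
Deviations from mean: 2.0000, 0.0000, -6.0000, 2.0000, 3.0000, -4.0000, 3.0000, 0.0000
Σ(z_t−z̄)(z_{t+2}−z̄) = (-12.0000) + (0.0000) + (-18.0000) + (-8.0000) + (9.0000) + (0.0000) = -29.0000
Denominator Σ(z_t−z̄)² = 78.0000
r_2 = -29.0000 / 78.0000 = -0.372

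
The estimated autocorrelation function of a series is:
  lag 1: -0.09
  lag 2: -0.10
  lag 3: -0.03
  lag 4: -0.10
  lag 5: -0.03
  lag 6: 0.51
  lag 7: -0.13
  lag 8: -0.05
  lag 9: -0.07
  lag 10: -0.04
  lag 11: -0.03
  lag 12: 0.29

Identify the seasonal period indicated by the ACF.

6

The largest autocorrelation is r_6 = 0.51, with a weaker echo at lag 12 (0.29); the remaining lags stay at or below -0.03.
The dominant spike at lag 6 indicates a seasonal period of 6.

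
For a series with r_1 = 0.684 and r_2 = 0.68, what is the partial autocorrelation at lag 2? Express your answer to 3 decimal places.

0.399

φ_{22} = (r_2 − r_1²) / (1 − r_1²)
r_1² = (0.684)² = 0.467856
Numerator = 0.68 − 0.4679 = 0.2121; denominator = 1 − 0.4679 = 0.5321
φ_{22} = 0.2121 / 0.5321 = 0.399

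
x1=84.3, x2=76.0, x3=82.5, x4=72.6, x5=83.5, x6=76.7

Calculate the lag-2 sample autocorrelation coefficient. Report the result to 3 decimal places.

0.597

Mean x̄ = (84.3 + 76.0 + 82.5 + 72.6 + 83.5 + 76.7)/6 = 79.2667
Deviations from mean: 5.0333, -3.2667, 3.2333, -6.6667, 4.2333, -2.5667
Σ(x_t−x̄)(x_{t+2}−x̄) = (16.2744) + (21.7778) + (13.6878) + (17.1111) = 68.8511
Denominator Σ(x_t−x̄)² = 115.4133
r_2 = 68.8511 / 115.4133 = 0.597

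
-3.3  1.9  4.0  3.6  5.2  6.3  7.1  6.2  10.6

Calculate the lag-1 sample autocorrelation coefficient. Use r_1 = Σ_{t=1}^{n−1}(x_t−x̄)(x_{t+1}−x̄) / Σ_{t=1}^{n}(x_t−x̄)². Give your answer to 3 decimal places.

0.351

Mean x̄ = (-3.3 + 1.9 + 4.0 + 3.6 + 5.2 + 6.3 + 7.1 + 6.2 + 10.6)/9 = 4.6222
Numerator Σ_{t=1}^{8}(x_t−x̄)(x_{t+1}−x̄) = 41.7728
Denominator Σ(x_t−x̄)² = 119.1156
r_1 = 41.7728 / 119.1156 = 0.351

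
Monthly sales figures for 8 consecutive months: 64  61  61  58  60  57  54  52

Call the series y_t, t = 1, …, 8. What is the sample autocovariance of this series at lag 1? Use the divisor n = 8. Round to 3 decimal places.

6.467

Mean ȳ = (64 + 61 + 61 + 58 + 60 + 57 + 54 + 52)/8 = 58.3750
Deviations: 5.6250, 2.6250, 2.6250, -0.3750, 1.6250, -1.3750, -4.3750, -6.3750
Σ_{t=1}^{7}(y_t−ȳ)(y_{t+1}−ȳ) = 51.7344
γ_1 = 51.7344 / 8 = 6.467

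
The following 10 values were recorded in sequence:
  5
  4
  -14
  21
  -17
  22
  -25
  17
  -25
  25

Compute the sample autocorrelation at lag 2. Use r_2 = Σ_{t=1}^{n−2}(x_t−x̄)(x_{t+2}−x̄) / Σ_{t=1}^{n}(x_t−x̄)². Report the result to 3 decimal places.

Mean x̄ = (5 + 4 − 14 + 21 − 17 + 22 − 25 + 17 − 25 + 25)/10 = 1.3000
Numerator Σ_{t=1}^{8}(x_t−x̄)(x_{t+2}−x̄) = 2554.4200
Denominator Σ(x_t−x̄)² = 3598.1000
r_2 = 2554.4200 / 3598.1000 = 0.710

0.710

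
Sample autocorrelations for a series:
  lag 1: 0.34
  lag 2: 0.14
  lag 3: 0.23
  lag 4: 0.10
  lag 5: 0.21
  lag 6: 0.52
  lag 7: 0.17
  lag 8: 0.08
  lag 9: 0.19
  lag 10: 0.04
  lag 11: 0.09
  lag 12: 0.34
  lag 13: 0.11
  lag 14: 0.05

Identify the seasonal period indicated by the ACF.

6

The largest autocorrelation is r_6 = 0.52; the remaining lags stay at or below 0.34. The elevated value at lag 1 (0.34), dropping to 0.14 at lag 2, reflects decaying short-term dependence rather than seasonality.
The dominant spike at lag 6 indicates a seasonal period of 6.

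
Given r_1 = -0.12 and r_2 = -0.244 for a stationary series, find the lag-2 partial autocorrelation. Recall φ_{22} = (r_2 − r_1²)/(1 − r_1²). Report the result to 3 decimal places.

φ_{22} = (r_2 − r_1²) / (1 − r_1²)
r_1² = (-0.12)² = 0.0144
Numerator = -0.244 − 0.0144 = -0.2584; denominator = 1 − 0.0144 = 0.9856
φ_{22} = -0.2584 / 0.9856 = -0.262

-0.262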